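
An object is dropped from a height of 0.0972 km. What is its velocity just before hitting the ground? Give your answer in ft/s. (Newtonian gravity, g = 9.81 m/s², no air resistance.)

h = 0.0972 km × 1000.0 = 97.2 m
v = √(2gh) = √(2 × 9.81 × 97.2) = 43.6699 m/s
v = 43.6699 m/s / 0.3048 = 143.3 ft/s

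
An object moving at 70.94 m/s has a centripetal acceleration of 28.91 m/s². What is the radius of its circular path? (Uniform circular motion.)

r = v²/a_c = 70.94²/28.91 = 174.07 m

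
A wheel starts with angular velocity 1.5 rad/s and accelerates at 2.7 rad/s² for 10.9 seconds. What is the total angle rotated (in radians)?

θ = ω₀t + ½αt² = 1.5×10.9 + ½×2.7×10.9² = 176.74 rad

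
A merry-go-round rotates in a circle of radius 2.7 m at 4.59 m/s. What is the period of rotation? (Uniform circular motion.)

T = 2πr/v = 2π×2.7/4.59 = 3.7 s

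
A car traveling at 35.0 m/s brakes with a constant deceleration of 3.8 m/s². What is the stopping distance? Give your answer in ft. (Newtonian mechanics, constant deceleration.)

d = v₀² / (2a) = 35.0² / (2 × 3.8) = 1225.0 / 7.6 = 161.184 m
d = 161.184 m / 0.3048 = 528.8 ft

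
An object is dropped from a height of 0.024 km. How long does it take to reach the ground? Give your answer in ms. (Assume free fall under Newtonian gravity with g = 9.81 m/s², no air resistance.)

h = 0.024 km × 1000.0 = 24.0 m
t = √(2h/g) = √(2 × 24.0 / 9.81) = 2.21201 s
t = 2.21201 s / 0.001 = 2212 ms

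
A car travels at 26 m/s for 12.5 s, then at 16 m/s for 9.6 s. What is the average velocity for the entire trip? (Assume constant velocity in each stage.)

d₁ = v₁t₁ = 26 × 12.5 = 325.0 m
d₂ = v₂t₂ = 16 × 9.6 = 153.6 m
d_total = 478.6 m, t_total = 22.1 s
v_avg = d_total/t_total = 478.6/22.1 = 21.66 m/s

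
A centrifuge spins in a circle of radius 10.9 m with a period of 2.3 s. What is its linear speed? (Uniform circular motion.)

v = 2πr/T = 2π×10.9/2.3 = 29.78 m/s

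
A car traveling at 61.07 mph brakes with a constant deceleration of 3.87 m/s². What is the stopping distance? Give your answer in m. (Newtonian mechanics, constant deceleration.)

v₀ = 61.07 mph × 0.44704 = 27.3007 m/s
d = v₀² / (2a) = 27.3007² / (2 × 3.87) = 745.328 / 7.74 = 96.3 m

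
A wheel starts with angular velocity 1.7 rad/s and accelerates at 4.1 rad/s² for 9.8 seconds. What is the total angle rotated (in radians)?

θ = ω₀t + ½αt² = 1.7×9.8 + ½×4.1×9.8² = 213.54 rad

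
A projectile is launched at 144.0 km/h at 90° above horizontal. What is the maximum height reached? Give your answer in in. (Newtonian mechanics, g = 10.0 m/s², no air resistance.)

v₀ = 144.0 km/h × 0.2777777777777778 = 40.0 m/s
H = v₀² × sin²(θ) / (2g) = 40.0² × sin(90°)² / (2 × 10.0) = 1600.0 × 1.0 / 20.0 = 80.0 m
H = 80.0 m / 0.0254 = 3150 in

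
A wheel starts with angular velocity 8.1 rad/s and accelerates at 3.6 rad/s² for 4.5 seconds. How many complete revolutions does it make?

θ = ω₀t + ½αt² = 8.1×4.5 + ½×3.6×4.5² = 72.9 rad
Total revolutions = θ/(2π) = 72.9/(2π) = 11.6
Complete revolutions = ⌊11.6⌋ = 11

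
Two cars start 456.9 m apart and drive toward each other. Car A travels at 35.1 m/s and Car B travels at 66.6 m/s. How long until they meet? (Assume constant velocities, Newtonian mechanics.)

Combined speed: v_combined = 35.1 + 66.6 = 101.7 m/s
Time to meet: t = d/v_combined = 456.9/101.7 = 4.49 s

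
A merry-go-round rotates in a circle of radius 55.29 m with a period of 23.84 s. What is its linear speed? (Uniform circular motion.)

v = 2πr/T = 2π×55.29/23.84 = 14.57 m/s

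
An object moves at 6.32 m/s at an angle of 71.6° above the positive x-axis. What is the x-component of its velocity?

vₓ = v cos(θ) = 6.32 × cos(71.6°) = 1.99 m/s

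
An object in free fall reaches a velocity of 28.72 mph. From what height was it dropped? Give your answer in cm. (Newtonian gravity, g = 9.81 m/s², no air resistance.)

v = 28.72 mph × 0.44704 = 12.839 m/s
h = v² / (2g) = 12.839² / (2 × 9.81) = 8.40163 m
h = 8.40163 m / 0.01 = 840.2 cm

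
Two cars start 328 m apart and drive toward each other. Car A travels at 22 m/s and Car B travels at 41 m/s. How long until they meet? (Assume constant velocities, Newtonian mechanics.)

Combined speed: v_combined = 22 + 41 = 63 m/s
Time to meet: t = d/v_combined = 328/63 = 5.21 s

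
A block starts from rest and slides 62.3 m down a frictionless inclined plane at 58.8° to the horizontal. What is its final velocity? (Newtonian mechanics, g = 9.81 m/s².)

a = g sin(θ) = 9.81 × sin(58.8°) = 8.3911 m/s²
v = √(2ad) = √(2 × 8.3911 × 62.3) = 32.33 m/s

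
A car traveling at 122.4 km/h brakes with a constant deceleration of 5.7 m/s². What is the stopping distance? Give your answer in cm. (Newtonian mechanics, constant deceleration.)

v₀ = 122.4 km/h × 0.2777777777777778 = 34.0 m/s
d = v₀² / (2a) = 34.0² / (2 × 5.7) = 1156.0 / 11.4 = 101.404 m
d = 101.404 m / 0.01 = 10140 cm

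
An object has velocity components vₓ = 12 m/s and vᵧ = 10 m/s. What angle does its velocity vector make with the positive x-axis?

θ = arctan(vᵧ/vₓ) = arctan(10/12) = 39.81°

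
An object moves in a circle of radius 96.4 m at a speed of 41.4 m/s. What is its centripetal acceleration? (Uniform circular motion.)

a_c = v²/r = 41.4²/96.4 = 1713.96/96.4 = 17.78 m/s²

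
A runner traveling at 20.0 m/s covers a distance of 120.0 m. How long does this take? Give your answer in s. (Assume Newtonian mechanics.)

t = d / v = 120.0 / 20.0 = 6.0 s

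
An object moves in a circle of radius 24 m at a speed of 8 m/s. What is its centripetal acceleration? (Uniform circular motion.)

a_c = v²/r = 8²/24 = 64/24 = 2.67 m/s²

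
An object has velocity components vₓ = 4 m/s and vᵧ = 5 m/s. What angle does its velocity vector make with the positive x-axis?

θ = arctan(vᵧ/vₓ) = arctan(5/4) = 51.34°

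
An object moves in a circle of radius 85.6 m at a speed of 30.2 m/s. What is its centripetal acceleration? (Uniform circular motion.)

a_c = v²/r = 30.2²/85.6 = 912.04/85.6 = 10.65 m/s²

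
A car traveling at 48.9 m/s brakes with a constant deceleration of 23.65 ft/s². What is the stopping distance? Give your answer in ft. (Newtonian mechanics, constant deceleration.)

a = 23.65 ft/s² × 0.3048 = 7.20852 m/s²
d = v₀² / (2a) = 48.9² / (2 × 7.20852) = 2391.21 / 14.417 = 165.86 m
d = 165.86 m / 0.3048 = 544.2 ft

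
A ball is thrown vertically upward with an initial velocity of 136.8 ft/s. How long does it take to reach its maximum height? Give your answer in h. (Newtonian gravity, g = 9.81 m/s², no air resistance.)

v₀ = 136.8 ft/s × 0.3048 = 41.6966 m/s
t_up = v₀ / g = 41.6966 / 9.81 = 4.25042 s
t_up = 4.25042 s / 3600.0 = 0.001181 h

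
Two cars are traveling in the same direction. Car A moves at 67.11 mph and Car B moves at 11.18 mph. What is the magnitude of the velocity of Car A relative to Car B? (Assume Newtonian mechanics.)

v_rel = |v_A - v_B| = |67.11 - 11.18| = 55.93 mph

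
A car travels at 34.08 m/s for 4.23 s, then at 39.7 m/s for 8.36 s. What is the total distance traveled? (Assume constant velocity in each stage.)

d₁ = v₁t₁ = 34.08 × 4.23 = 144.1584 m
d₂ = v₂t₂ = 39.7 × 8.36 = 331.892 m
d_total = 144.1584 + 331.892 = 476.05 m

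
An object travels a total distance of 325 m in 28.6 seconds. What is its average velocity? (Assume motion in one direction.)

v_avg = Δd / Δt = 325 / 28.6 = 11.36 m/s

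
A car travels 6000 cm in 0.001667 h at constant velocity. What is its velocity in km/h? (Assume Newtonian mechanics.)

d = 6000 cm × 0.01 = 60.0 m
t = 0.001667 h × 3600.0 = 6.0012 s
v = d / t = 60.0 / 6.0012 = 9.998 m/s
v = 9.998 m/s / 0.2777777777777778 = 35.99 km/h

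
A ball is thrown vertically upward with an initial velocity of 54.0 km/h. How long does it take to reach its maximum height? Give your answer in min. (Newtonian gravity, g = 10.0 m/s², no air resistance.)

v₀ = 54.0 km/h × 0.2777777777777778 = 15.0 m/s
t_up = v₀ / g = 15.0 / 10.0 = 1.5 s
t_up = 1.5 s / 60.0 = 0.025 min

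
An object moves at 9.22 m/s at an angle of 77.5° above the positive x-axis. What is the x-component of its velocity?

vₓ = v cos(θ) = 9.22 × cos(77.5°) = 2.0 m/s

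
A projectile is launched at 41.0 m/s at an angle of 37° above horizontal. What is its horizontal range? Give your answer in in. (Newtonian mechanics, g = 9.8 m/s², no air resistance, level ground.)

R = v₀² × sin(2θ) / g = 41.0² × sin(2 × 37°) / 9.8 = 1681.0 × 0.961262 / 9.8 = 164.886 m
R = 164.886 m / 0.0254 = 6492 in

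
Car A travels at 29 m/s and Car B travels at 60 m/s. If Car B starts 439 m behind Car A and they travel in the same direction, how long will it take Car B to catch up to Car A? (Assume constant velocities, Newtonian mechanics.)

Relative speed: v_rel = 60 - 29 = 31 m/s
Time to catch: t = d₀/v_rel = 439/31 = 14.16 s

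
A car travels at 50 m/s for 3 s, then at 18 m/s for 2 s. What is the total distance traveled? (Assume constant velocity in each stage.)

d₁ = v₁t₁ = 50 × 3 = 150 m
d₂ = v₂t₂ = 18 × 2 = 36 m
d_total = 150 + 36 = 186 m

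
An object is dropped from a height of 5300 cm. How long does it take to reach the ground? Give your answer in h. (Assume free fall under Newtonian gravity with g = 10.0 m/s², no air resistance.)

h = 5300 cm × 0.01 = 53.0 m
t = √(2h/g) = √(2 × 53.0 / 10.0) = 3.25576 s
t = 3.25576 s / 3600.0 = 0.0009044 h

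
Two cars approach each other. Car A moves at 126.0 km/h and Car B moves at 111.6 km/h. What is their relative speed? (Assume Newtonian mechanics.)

v_rel = v_A + v_B = 126.0 + 111.6 = 237.6 km/h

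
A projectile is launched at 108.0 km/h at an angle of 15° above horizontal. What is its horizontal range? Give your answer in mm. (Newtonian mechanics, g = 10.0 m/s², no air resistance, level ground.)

v₀ = 108.0 km/h × 0.2777777777777778 = 30.0 m/s
R = v₀² × sin(2θ) / g = 30.0² × sin(2 × 15°) / 10.0 = 900.0 × 0.5 / 10.0 = 45.0 m
R = 45.0 m / 0.001 = 45000 mm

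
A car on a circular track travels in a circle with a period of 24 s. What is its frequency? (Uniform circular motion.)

f = 1/T = 1/24 = 0.0417 Hz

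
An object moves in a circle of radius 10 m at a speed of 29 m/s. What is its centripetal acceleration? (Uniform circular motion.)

a_c = v²/r = 29²/10 = 841/10 = 84.1 m/s²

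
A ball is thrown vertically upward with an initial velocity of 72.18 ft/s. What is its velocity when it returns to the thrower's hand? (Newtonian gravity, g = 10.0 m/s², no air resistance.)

By conservation of energy (no air resistance), the ball returns to the throw height with the same speed as launch, but directed downward.
|v_ground| = v₀ = 72.18 ft/s
v_ground = 72.18 ft/s (downward)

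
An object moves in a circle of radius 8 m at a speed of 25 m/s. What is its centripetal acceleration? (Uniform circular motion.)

a_c = v²/r = 25²/8 = 625/8 = 78.12 m/s²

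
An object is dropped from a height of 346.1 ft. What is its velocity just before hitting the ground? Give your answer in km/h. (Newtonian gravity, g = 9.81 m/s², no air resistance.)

h = 346.1 ft × 0.3048 = 105.491 m
v = √(2gh) = √(2 × 9.81 × 105.491) = 45.4943 m/s
v = 45.4943 m/s / 0.2777777777777778 = 163.8 km/h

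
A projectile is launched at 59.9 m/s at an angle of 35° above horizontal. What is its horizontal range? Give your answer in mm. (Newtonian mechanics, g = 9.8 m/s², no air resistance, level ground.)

R = v₀² × sin(2θ) / g = 59.9² × sin(2 × 35°) / 9.8 = 3588.01 × 0.939693 / 9.8 = 344.044 m
R = 344.044 m / 0.001 = 344000 mm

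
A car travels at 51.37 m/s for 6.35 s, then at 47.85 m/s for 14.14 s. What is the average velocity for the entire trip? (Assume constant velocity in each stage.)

d₁ = v₁t₁ = 51.37 × 6.35 = 326.1995 m
d₂ = v₂t₂ = 47.85 × 14.14 = 676.599 m
d_total = 1002.7985 m, t_total = 20.49 s
v_avg = d_total/t_total = 1002.7985/20.49 = 48.94 m/s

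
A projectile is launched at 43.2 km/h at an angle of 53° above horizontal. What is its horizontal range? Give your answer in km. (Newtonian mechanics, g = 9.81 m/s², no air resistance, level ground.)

v₀ = 43.2 km/h × 0.2777777777777778 = 12.0 m/s
R = v₀² × sin(2θ) / g = 12.0² × sin(2 × 53°) / 9.81 = 144.0 × 0.961262 / 9.81 = 14.1103 m
R = 14.1103 m / 1000.0 = 0.01411 km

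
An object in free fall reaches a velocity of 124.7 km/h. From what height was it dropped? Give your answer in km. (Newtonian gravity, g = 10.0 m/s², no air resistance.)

v = 124.7 km/h × 0.2777777777777778 = 34.6389 m/s
h = v² / (2g) = 34.6389² / (2 × 10.0) = 59.9927 m
h = 59.9927 m / 1000.0 = 0.05999 km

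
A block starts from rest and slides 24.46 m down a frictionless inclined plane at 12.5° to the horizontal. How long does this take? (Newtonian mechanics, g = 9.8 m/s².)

a = g sin(θ) = 9.8 × sin(12.5°) = 2.1211 m/s²
t = √(2d/a) = √(2 × 24.46 / 2.1211) = 4.8 s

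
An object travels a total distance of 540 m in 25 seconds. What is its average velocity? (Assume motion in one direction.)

v_avg = Δd / Δt = 540 / 25 = 21.6 m/s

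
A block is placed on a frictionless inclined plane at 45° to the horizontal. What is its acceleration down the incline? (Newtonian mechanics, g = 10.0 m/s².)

a = g sin(θ) = 10.0 × sin(45°) = 10.0 × 0.7071 = 7.07 m/s²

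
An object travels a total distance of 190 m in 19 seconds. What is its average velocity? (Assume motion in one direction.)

v_avg = Δd / Δt = 190 / 19 = 10.0 m/s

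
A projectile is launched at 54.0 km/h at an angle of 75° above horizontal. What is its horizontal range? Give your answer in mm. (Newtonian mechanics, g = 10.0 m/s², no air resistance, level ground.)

v₀ = 54.0 km/h × 0.2777777777777778 = 15.0 m/s
R = v₀² × sin(2θ) / g = 15.0² × sin(2 × 75°) / 10.0 = 225.0 × 0.5 / 10.0 = 11.25 m
R = 11.25 m / 0.001 = 11250 mm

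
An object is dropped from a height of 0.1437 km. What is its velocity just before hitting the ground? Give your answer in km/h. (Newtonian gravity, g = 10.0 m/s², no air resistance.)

h = 0.1437 km × 1000.0 = 143.7 m
v = √(2gh) = √(2 × 10.0 × 143.7) = 53.6097 m/s
v = 53.6097 m/s / 0.2777777777777778 = 193.0 km/h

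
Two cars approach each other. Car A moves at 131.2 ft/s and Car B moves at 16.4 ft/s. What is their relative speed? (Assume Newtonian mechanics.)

v_rel = v_A + v_B = 131.2 + 16.4 = 147.6 ft/s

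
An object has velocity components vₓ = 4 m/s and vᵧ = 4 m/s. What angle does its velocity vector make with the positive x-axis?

θ = arctan(vᵧ/vₓ) = arctan(4/4) = 45.0°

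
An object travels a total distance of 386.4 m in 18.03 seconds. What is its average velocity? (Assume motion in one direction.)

v_avg = Δd / Δt = 386.4 / 18.03 = 21.43 m/s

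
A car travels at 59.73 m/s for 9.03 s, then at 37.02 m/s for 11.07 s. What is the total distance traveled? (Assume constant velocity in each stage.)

d₁ = v₁t₁ = 59.73 × 9.03 = 539.3619 m
d₂ = v₂t₂ = 37.02 × 11.07 = 409.8114 m
d_total = 539.3619 + 409.8114 = 949.17 m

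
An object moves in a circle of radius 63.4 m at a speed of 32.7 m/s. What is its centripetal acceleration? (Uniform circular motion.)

a_c = v²/r = 32.7²/63.4 = 1069.29/63.4 = 16.87 m/s²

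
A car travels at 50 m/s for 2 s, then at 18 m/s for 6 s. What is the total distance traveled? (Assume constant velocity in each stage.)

d₁ = v₁t₁ = 50 × 2 = 100 m
d₂ = v₂t₂ = 18 × 6 = 108 m
d_total = 100 + 108 = 208 m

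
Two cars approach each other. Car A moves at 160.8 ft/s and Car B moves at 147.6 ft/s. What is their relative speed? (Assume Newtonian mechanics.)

v_rel = v_A + v_B = 160.8 + 147.6 = 308.4 ft/s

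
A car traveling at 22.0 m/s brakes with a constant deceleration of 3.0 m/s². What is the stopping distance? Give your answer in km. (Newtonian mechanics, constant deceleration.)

d = v₀² / (2a) = 22.0² / (2 × 3.0) = 484.0 / 6.0 = 80.6667 m
d = 80.6667 m / 1000.0 = 0.08067 km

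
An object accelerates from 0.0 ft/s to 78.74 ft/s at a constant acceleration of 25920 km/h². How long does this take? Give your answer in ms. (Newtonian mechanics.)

v₀ = 0.0 ft/s × 0.3048 = 0.0 m/s
v = 78.74 ft/s × 0.3048 = 24.0 m/s
a = 25920 km/h² × 7.716049382716049e-05 = 2.0 m/s²
t = (v - v₀) / a = (24.0 - 0.0) / 2.0 = 12.0 s
t = 12.0 s / 0.001 = 12000 ms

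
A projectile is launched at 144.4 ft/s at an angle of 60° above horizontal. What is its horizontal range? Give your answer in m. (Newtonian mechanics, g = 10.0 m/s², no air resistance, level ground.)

v₀ = 144.4 ft/s × 0.3048 = 44.0131 m/s
R = v₀² × sin(2θ) / g = 44.0131² × sin(2 × 60°) / 10.0 = 1937.15 × 0.866025 / 10.0 = 167.8 m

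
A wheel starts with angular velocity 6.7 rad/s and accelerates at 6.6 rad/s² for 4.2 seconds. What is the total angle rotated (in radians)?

θ = ω₀t + ½αt² = 6.7×4.2 + ½×6.6×4.2² = 86.35 rad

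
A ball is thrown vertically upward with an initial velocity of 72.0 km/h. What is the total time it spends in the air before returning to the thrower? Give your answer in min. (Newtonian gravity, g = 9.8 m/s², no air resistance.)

v₀ = 72.0 km/h × 0.2777777777777778 = 20.0 m/s
t_total = 2 × v₀ / g = 2 × 20.0 / 9.8 = 4.08163 s
t_total = 4.08163 s / 60.0 = 0.06803 min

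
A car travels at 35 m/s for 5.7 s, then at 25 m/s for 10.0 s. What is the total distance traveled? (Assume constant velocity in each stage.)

d₁ = v₁t₁ = 35 × 5.7 = 199.5 m
d₂ = v₂t₂ = 25 × 10.0 = 250.0 m
d_total = 199.5 + 250.0 = 449.5 m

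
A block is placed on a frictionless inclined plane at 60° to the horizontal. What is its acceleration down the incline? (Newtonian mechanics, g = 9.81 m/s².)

a = g sin(θ) = 9.81 × sin(60°) = 9.81 × 0.866 = 8.5 m/s²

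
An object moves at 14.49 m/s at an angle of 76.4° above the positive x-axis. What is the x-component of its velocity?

vₓ = v cos(θ) = 14.49 × cos(76.4°) = 3.41 m/s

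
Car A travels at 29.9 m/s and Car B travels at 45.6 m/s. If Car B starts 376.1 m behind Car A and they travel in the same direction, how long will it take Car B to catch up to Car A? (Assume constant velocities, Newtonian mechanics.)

Relative speed: v_rel = 45.6 - 29.9 = 15.7 m/s
Time to catch: t = d₀/v_rel = 376.1/15.7 = 23.96 s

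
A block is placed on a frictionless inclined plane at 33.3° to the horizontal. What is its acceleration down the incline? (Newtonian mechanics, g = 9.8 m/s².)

a = g sin(θ) = 9.8 × sin(33.3°) = 9.8 × 0.549 = 5.38 m/s²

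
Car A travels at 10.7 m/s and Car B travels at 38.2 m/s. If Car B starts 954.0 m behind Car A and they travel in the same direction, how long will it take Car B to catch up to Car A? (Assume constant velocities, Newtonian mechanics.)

Relative speed: v_rel = 38.2 - 10.7 = 27.5 m/s
Time to catch: t = d₀/v_rel = 954.0/27.5 = 34.69 s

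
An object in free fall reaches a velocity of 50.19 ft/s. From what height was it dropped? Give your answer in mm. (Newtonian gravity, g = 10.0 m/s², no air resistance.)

v = 50.19 ft/s × 0.3048 = 15.2979 m/s
h = v² / (2g) = 15.2979² / (2 × 10.0) = 11.7013 m
h = 11.7013 m / 0.001 = 11700 mm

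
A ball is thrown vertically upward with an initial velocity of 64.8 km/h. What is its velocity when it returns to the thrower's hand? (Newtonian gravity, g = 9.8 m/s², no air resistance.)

By conservation of energy (no air resistance), the ball returns to the throw height with the same speed as launch, but directed downward.
|v_ground| = v₀ = 64.8 km/h
v_ground = 64.8 km/h (downward)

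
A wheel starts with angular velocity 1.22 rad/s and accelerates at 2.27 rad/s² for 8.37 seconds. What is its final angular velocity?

ω = ω₀ + αt = 1.22 + 2.27 × 8.37 = 20.22 rad/s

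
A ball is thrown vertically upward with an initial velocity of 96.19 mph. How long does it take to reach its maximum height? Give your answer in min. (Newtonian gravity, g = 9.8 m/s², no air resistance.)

v₀ = 96.19 mph × 0.44704 = 43.0008 m/s
t_up = v₀ / g = 43.0008 / 9.8 = 4.38784 s
t_up = 4.38784 s / 60.0 = 0.07313 min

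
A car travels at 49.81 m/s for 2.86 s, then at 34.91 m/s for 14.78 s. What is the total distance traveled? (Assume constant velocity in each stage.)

d₁ = v₁t₁ = 49.81 × 2.86 = 142.4566 m
d₂ = v₂t₂ = 34.91 × 14.78 = 515.9698 m
d_total = 142.4566 + 515.9698 = 658.43 m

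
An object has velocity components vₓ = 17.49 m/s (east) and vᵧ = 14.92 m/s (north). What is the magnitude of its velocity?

|v| = √(vₓ² + vᵧ²) = √(17.49² + 14.92²) = √(528.5065) = 22.99 m/s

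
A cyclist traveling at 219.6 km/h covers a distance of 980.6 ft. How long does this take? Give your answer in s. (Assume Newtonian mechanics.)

d = 980.6 ft × 0.3048 = 298.887 m
v = 219.6 km/h × 0.2777777777777778 = 61.0 m/s
t = d / v = 298.887 / 61.0 = 4.9 s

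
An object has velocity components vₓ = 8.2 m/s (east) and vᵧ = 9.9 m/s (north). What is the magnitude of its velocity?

|v| = √(vₓ² + vᵧ²) = √(8.2² + 9.9²) = √(165.25) = 12.85 m/s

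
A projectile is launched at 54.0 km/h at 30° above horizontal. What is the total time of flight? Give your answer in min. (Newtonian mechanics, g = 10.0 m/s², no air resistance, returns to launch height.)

v₀ = 54.0 km/h × 0.2777777777777778 = 15.0 m/s
T = 2 × v₀ × sin(θ) / g = 2 × 15.0 × sin(30°) / 10.0 = 2 × 15.0 × 0.5 / 10.0 = 1.5 s
T = 1.5 s / 60.0 = 0.025 min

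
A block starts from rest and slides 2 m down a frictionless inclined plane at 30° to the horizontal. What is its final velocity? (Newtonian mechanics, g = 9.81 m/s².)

a = g sin(θ) = 9.81 × sin(30°) = 4.905 m/s²
v = √(2ad) = √(2 × 4.905 × 2) = 4.43 m/s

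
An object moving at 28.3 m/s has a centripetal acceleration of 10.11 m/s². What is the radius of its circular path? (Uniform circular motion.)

r = v²/a_c = 28.3²/10.11 = 79.22 m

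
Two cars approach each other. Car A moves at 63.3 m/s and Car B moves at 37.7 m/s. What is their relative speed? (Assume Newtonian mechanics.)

v_rel = v_A + v_B = 63.3 + 37.7 = 101.0 m/s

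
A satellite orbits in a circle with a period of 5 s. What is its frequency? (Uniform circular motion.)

f = 1/T = 1/5 = 0.2 Hz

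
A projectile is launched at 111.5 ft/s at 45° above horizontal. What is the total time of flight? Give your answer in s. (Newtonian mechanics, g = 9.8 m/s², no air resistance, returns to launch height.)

v₀ = 111.5 ft/s × 0.3048 = 33.9852 m/s
T = 2 × v₀ × sin(θ) / g = 2 × 33.9852 × sin(45°) / 9.8 = 2 × 33.9852 × 0.707107 / 9.8 = 4.904 s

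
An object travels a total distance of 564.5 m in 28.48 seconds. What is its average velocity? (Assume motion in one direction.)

v_avg = Δd / Δt = 564.5 / 28.48 = 19.82 m/s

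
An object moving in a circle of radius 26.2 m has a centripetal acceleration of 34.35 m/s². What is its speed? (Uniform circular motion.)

v = √(a_c × r) = √(34.35 × 26.2) = 30.0 m/s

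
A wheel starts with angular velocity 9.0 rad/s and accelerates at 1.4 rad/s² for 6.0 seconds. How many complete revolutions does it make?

θ = ω₀t + ½αt² = 9.0×6.0 + ½×1.4×6.0² = 79.2 rad
Total revolutions = θ/(2π) = 79.2/(2π) = 12.61
Complete revolutions = ⌊12.61⌋ = 12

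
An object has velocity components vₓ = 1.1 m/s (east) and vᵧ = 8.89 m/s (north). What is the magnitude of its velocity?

|v| = √(vₓ² + vᵧ²) = √(1.1² + 8.89²) = √(80.2421) = 8.96 m/s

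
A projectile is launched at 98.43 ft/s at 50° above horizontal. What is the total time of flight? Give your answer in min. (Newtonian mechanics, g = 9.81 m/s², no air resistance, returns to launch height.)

v₀ = 98.43 ft/s × 0.3048 = 30.0015 m/s
T = 2 × v₀ × sin(θ) / g = 2 × 30.0015 × sin(50°) / 9.81 = 2 × 30.0015 × 0.766044 / 9.81 = 4.68552 s
T = 4.68552 s / 60.0 = 0.07809 min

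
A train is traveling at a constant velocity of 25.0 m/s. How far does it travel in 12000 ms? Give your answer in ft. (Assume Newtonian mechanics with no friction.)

t = 12000 ms × 0.001 = 12.0 s
d = v × t = 25.0 × 12.0 = 300.0 m
d = 300.0 m / 0.3048 = 984.3 ft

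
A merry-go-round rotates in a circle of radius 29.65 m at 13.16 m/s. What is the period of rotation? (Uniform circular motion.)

T = 2πr/v = 2π×29.65/13.16 = 14.16 s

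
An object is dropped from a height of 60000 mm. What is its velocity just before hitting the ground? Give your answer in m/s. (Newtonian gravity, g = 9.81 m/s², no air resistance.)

h = 60000 mm × 0.001 = 60.0 m
v = √(2gh) = √(2 × 9.81 × 60.0) = 34.31 m/s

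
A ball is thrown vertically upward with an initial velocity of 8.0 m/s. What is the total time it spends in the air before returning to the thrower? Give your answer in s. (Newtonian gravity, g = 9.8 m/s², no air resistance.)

t_total = 2 × v₀ / g = 2 × 8.0 / 9.8 = 1.633 s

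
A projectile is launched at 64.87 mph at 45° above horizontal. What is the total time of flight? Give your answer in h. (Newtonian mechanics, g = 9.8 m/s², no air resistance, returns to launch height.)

v₀ = 64.87 mph × 0.44704 = 28.9995 m/s
T = 2 × v₀ × sin(θ) / g = 2 × 28.9995 × sin(45°) / 9.8 = 2 × 28.9995 × 0.707107 / 9.8 = 4.18485 s
T = 4.18485 s / 3600.0 = 0.001162 h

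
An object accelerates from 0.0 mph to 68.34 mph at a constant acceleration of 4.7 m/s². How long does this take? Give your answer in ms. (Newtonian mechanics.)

v₀ = 0.0 mph × 0.44704 = 0.0 m/s
v = 68.34 mph × 0.44704 = 30.5507 m/s
t = (v - v₀) / a = (30.5507 - 0.0) / 4.7 = 6.50015 s
t = 6.50015 s / 0.001 = 6500 ms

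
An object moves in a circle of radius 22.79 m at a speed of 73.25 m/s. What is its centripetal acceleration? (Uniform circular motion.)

a_c = v²/r = 73.25²/22.79 = 5365.5625/22.79 = 235.43 m/s²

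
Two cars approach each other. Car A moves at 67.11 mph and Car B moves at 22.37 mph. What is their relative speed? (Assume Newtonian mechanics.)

v_rel = v_A + v_B = 67.11 + 22.37 = 89.48 mph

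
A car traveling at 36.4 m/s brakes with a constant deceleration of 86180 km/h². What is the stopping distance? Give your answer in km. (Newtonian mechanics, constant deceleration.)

a = 86180 km/h² × 7.716049382716049e-05 = 6.64969 m/s²
d = v₀² / (2a) = 36.4² / (2 × 6.64969) = 1324.96 / 13.2994 = 99.6255 m
d = 99.6255 m / 1000.0 = 0.09963 km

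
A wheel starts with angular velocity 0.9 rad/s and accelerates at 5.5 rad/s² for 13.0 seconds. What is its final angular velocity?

ω = ω₀ + αt = 0.9 + 5.5 × 13.0 = 72.4 rad/s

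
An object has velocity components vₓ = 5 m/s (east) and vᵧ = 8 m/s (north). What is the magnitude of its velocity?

|v| = √(vₓ² + vᵧ²) = √(5² + 8²) = √(89) = 9.43 m/s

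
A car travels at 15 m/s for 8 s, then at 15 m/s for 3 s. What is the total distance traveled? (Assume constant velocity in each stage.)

d₁ = v₁t₁ = 15 × 8 = 120 m
d₂ = v₂t₂ = 15 × 3 = 45 m
d_total = 120 + 45 = 165 m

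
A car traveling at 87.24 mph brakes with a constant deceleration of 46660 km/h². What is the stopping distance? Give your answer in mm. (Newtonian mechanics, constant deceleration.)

v₀ = 87.24 mph × 0.44704 = 38.9998 m/s
a = 46660 km/h² × 7.716049382716049e-05 = 3.60031 m/s²
d = v₀² / (2a) = 38.9998² / (2 × 3.60031) = 1520.98 / 7.20062 = 211.229 m
d = 211.229 m / 0.001 = 211200 mm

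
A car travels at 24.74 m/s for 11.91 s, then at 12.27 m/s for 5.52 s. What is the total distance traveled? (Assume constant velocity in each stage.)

d₁ = v₁t₁ = 24.74 × 11.91 = 294.6534 m
d₂ = v₂t₂ = 12.27 × 5.52 = 67.7304 m
d_total = 294.6534 + 67.7304 = 362.38 m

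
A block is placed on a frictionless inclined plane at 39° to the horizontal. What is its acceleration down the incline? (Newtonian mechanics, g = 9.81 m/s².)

a = g sin(θ) = 9.81 × sin(39°) = 9.81 × 0.6293 = 6.17 m/s²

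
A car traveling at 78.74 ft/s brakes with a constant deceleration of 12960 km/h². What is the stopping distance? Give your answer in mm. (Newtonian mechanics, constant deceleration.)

v₀ = 78.74 ft/s × 0.3048 = 24.0 m/s
a = 12960 km/h² × 7.716049382716049e-05 = 1.0 m/s²
d = v₀² / (2a) = 24.0² / (2 × 1.0) = 576.0 / 2.0 = 288.0 m
d = 288.0 m / 0.001 = 288000 mm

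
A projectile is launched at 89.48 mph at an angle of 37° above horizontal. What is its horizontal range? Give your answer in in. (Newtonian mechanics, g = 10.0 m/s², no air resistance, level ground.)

v₀ = 89.48 mph × 0.44704 = 40.0011 m/s
R = v₀² × sin(2θ) / g = 40.0011² × sin(2 × 37°) / 10.0 = 1600.09 × 0.961262 / 10.0 = 153.811 m
R = 153.811 m / 0.0254 = 6056 in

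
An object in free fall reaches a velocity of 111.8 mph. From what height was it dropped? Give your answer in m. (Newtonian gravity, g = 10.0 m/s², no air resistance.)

v = 111.8 mph × 0.44704 = 49.9791 m/s
h = v² / (2g) = 49.9791² / (2 × 10.0) = 124.9 m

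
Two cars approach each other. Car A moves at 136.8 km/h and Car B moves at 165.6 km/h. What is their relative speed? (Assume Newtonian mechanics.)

v_rel = v_A + v_B = 136.8 + 165.6 = 302.4 km/h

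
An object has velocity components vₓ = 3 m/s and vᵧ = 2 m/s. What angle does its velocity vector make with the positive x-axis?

θ = arctan(vᵧ/vₓ) = arctan(2/3) = 33.69°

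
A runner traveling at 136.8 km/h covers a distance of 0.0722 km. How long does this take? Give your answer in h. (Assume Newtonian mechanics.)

d = 0.0722 km × 1000.0 = 72.2 m
v = 136.8 km/h × 0.2777777777777778 = 38.0 m/s
t = d / v = 72.2 / 38.0 = 1.9 s
t = 1.9 s / 3600.0 = 0.0005278 h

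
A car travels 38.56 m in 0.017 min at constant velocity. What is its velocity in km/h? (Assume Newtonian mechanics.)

t = 0.017 min × 60.0 = 1.02 s
v = d / t = 38.56 / 1.02 = 37.8039 m/s
v = 37.8039 m/s / 0.2777777777777778 = 136.1 km/h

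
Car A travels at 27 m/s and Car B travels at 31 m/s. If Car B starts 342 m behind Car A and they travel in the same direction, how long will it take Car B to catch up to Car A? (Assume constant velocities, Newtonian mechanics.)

Relative speed: v_rel = 31 - 27 = 4 m/s
Time to catch: t = d₀/v_rel = 342/4 = 85.5 s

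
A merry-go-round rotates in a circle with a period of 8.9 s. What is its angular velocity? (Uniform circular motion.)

ω = 2π/T = 2π/8.9 = 0.706 rad/s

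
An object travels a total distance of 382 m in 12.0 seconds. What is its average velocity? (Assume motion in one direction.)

v_avg = Δd / Δt = 382 / 12.0 = 31.83 m/s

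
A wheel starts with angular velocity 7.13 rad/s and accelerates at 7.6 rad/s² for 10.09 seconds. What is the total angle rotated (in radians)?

θ = ω₀t + ½αt² = 7.13×10.09 + ½×7.6×10.09² = 458.81 rad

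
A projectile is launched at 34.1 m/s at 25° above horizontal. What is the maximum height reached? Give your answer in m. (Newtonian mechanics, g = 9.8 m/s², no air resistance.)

H = v₀² × sin²(θ) / (2g) = 34.1² × sin(25°)² / (2 × 9.8) = 1162.81 × 0.178606 / 19.6 = 10.6 m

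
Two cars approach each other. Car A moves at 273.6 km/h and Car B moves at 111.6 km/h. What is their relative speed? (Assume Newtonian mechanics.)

v_rel = v_A + v_B = 273.6 + 111.6 = 385.2 km/h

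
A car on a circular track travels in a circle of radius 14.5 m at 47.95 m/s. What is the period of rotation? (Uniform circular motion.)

T = 2πr/v = 2π×14.5/47.95 = 1.9 s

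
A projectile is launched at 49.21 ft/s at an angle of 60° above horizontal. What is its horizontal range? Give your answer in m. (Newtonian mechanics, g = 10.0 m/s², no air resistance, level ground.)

v₀ = 49.21 ft/s × 0.3048 = 14.9992 m/s
R = v₀² × sin(2θ) / g = 14.9992² × sin(2 × 60°) / 10.0 = 224.976 × 0.866025 / 10.0 = 19.48 m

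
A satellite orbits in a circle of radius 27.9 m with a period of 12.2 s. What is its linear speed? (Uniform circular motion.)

v = 2πr/T = 2π×27.9/12.2 = 14.37 m/s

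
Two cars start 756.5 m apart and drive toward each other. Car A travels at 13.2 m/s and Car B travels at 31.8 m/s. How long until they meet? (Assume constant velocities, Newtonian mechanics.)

Combined speed: v_combined = 13.2 + 31.8 = 45.0 m/s
Time to meet: t = d/v_combined = 756.5/45.0 = 16.81 s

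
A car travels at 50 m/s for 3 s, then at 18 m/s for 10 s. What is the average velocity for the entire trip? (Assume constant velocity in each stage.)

d₁ = v₁t₁ = 50 × 3 = 150 m
d₂ = v₂t₂ = 18 × 10 = 180 m
d_total = 330 m, t_total = 13 s
v_avg = d_total/t_total = 330/13 = 25.38 m/s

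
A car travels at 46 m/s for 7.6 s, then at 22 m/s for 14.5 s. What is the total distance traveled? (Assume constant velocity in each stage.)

d₁ = v₁t₁ = 46 × 7.6 = 349.6 m
d₂ = v₂t₂ = 22 × 14.5 = 319.0 m
d_total = 349.6 + 319.0 = 668.6 m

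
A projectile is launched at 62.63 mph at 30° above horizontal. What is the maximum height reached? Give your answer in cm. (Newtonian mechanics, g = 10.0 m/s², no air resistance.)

v₀ = 62.63 mph × 0.44704 = 27.9981 m/s
H = v₀² × sin²(θ) / (2g) = 27.9981² × sin(30°)² / (2 × 10.0) = 783.894 × 0.25 / 20.0 = 9.79867 m
H = 9.79867 m / 0.01 = 979.9 cm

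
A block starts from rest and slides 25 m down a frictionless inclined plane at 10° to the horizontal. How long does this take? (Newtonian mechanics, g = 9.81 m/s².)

a = g sin(θ) = 9.81 × sin(10°) = 1.7035 m/s²
t = √(2d/a) = √(2 × 25 / 1.7035) = 5.42 s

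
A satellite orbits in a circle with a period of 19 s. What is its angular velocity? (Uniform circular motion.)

ω = 2π/T = 2π/19 = 0.3307 rad/s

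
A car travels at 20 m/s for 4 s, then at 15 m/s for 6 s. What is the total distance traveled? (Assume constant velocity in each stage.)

d₁ = v₁t₁ = 20 × 4 = 80 m
d₂ = v₂t₂ = 15 × 6 = 90 m
d_total = 80 + 90 = 170 m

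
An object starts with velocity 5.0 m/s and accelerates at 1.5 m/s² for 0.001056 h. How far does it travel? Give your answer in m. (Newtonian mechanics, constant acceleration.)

t = 0.001056 h × 3600.0 = 3.8016 s
d = v₀ × t + ½ × a × t² = 5.0 × 3.8016 + 0.5 × 1.5 × 3.8016² = 29.85 m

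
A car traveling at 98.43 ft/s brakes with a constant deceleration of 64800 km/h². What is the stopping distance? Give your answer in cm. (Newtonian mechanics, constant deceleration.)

v₀ = 98.43 ft/s × 0.3048 = 30.0015 m/s
a = 64800 km/h² × 7.716049382716049e-05 = 5.0 m/s²
d = v₀² / (2a) = 30.0015² / (2 × 5.0) = 900.09 / 10.0 = 90.009 m
d = 90.009 m / 0.01 = 9001 cm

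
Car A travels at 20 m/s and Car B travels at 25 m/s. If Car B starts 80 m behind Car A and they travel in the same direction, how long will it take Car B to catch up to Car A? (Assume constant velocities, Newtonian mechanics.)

Relative speed: v_rel = 25 - 20 = 5 m/s
Time to catch: t = d₀/v_rel = 80/5 = 16.0 s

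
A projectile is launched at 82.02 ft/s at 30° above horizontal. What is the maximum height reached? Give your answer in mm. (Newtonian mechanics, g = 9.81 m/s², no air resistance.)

v₀ = 82.02 ft/s × 0.3048 = 24.9997 m/s
H = v₀² × sin²(θ) / (2g) = 24.9997² × sin(30°)² / (2 × 9.81) = 624.985 × 0.25 / 19.62 = 7.96362 m
H = 7.96362 m / 0.001 = 7964 mm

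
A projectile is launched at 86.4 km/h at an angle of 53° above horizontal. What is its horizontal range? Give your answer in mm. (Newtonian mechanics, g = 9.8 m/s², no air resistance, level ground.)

v₀ = 86.4 km/h × 0.2777777777777778 = 24.0 m/s
R = v₀² × sin(2θ) / g = 24.0² × sin(2 × 53°) / 9.8 = 576.0 × 0.961262 / 9.8 = 56.4987 m
R = 56.4987 m / 0.001 = 56500 mm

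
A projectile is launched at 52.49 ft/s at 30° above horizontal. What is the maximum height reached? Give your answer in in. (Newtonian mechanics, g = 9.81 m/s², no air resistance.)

v₀ = 52.49 ft/s × 0.3048 = 15.999 m/s
H = v₀² × sin²(θ) / (2g) = 15.999² × sin(30°)² / (2 × 9.81) = 255.968 × 0.25 / 19.62 = 3.26157 m
H = 3.26157 m / 0.0254 = 128.4 in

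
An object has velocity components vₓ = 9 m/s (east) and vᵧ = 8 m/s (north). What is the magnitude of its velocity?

|v| = √(vₓ² + vᵧ²) = √(9² + 8²) = √(145) = 12.04 m/s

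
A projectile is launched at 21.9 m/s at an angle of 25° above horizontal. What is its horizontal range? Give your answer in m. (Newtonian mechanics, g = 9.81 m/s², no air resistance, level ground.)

R = v₀² × sin(2θ) / g = 21.9² × sin(2 × 25°) / 9.81 = 479.61 × 0.766044 / 9.81 = 37.45 m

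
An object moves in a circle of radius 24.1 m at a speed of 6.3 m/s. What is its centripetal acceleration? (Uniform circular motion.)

a_c = v²/r = 6.3²/24.1 = 39.69/24.1 = 1.65 m/s²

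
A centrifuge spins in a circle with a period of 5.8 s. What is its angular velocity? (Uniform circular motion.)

ω = 2π/T = 2π/5.8 = 1.0833 rad/s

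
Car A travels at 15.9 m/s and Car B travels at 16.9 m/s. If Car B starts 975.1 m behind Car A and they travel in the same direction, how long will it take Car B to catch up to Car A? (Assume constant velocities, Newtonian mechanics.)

Relative speed: v_rel = 16.9 - 15.9 = 1.0 m/s
Time to catch: t = d₀/v_rel = 975.1/1.0 = 975.1 s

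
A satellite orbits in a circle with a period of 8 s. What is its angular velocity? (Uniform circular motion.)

ω = 2π/T = 2π/8 = 0.7854 rad/s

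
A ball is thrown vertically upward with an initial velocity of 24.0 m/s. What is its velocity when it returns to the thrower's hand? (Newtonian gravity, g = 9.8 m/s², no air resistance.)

By conservation of energy (no air resistance), the ball returns to the throw height with the same speed as launch, but directed downward.
|v_ground| = v₀ = 24.0 m/s
v_ground = 24.0 m/s (downward)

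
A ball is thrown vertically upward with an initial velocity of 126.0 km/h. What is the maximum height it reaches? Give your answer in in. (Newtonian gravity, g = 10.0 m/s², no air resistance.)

v₀ = 126.0 km/h × 0.2777777777777778 = 35.0 m/s
h_max = v₀² / (2g) = 35.0² / (2 × 10.0) = 1225.0 / 20.0 = 61.25 m
h_max = 61.25 m / 0.0254 = 2411 in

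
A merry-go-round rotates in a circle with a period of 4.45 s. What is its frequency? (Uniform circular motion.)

f = 1/T = 1/4.45 = 0.2247 Hz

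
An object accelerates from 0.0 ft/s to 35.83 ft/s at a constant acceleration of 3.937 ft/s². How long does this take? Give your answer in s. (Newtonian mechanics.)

v₀ = 0.0 ft/s × 0.3048 = 0.0 m/s
v = 35.83 ft/s × 0.3048 = 10.921 m/s
a = 3.937 ft/s² × 0.3048 = 1.2 m/s²
t = (v - v₀) / a = (10.921 - 0.0) / 1.2 = 9.101 s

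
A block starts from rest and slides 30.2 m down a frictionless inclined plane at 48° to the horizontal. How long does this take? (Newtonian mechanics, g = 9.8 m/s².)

a = g sin(θ) = 9.8 × sin(48°) = 7.2828 m/s²
t = √(2d/a) = √(2 × 30.2 / 7.2828) = 2.88 s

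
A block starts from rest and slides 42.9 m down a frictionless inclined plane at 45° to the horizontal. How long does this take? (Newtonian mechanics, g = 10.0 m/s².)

a = g sin(θ) = 10.0 × sin(45°) = 7.0711 m/s²
t = √(2d/a) = √(2 × 42.9 / 7.0711) = 3.48 s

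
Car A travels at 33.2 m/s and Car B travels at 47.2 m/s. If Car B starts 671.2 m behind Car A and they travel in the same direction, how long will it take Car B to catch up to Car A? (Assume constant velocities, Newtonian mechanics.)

Relative speed: v_rel = 47.2 - 33.2 = 14.0 m/s
Time to catch: t = d₀/v_rel = 671.2/14.0 = 47.94 s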